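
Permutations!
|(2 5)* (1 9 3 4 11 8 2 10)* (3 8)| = |(1 9 8 2 5 10)(3 4 11)| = 6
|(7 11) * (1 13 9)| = |(1 13 9)(7 11)| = 6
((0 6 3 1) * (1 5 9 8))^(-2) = (0 8 5 6 1 9 3)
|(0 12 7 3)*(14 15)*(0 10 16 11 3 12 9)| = 4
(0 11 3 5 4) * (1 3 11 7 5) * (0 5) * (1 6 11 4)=(0 7)(1 3 6 11 4 5)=[7, 3, 2, 6, 5, 1, 11, 0, 8, 9, 10, 4]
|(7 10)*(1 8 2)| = |(1 8 2)(7 10)| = 6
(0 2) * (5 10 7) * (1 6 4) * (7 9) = (0 2)(1 6 4)(5 10 9 7) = [2, 6, 0, 3, 1, 10, 4, 5, 8, 7, 9]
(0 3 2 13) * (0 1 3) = (1 3 2 13) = [0, 3, 13, 2, 4, 5, 6, 7, 8, 9, 10, 11, 12, 1]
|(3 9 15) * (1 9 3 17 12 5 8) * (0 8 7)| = |(0 8 1 9 15 17 12 5 7)| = 9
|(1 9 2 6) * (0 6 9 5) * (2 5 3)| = 7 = |(0 6 1 3 2 9 5)|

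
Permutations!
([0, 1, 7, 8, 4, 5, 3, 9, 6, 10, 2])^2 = [0, 1, 9, 6, 4, 5, 8, 10, 3, 2, 7]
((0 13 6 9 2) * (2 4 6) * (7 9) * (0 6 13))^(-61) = (2 13 4 9 7 6)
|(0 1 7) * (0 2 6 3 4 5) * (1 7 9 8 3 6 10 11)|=11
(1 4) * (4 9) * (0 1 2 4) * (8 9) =(0 1 8 9)(2 4) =[1, 8, 4, 3, 2, 5, 6, 7, 9, 0]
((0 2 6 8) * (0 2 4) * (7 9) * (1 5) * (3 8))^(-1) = (0 4)(1 5)(2 8 3 6)(7 9)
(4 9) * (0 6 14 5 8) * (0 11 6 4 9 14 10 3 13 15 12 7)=[4, 1, 2, 13, 14, 8, 10, 0, 11, 9, 3, 6, 7, 15, 5, 12]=(0 4 14 5 8 11 6 10 3 13 15 12 7)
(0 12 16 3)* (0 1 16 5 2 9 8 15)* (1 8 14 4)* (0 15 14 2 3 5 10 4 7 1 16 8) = (0 12 10 4 16 5 3)(1 8 14 7)(2 9) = [12, 8, 9, 0, 16, 3, 6, 1, 14, 2, 4, 11, 10, 13, 7, 15, 5]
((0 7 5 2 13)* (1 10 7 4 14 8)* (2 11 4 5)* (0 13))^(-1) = ((0 5 11 4 14 8 1 10 7 2))^(-1) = (0 2 7 10 1 8 14 4 11 5)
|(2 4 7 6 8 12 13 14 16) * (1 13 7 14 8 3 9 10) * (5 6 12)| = 8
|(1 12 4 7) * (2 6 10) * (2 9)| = |(1 12 4 7)(2 6 10 9)| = 4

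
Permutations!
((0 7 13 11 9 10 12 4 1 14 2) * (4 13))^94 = ((0 7 4 1 14 2)(9 10 12 13 11))^94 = (0 14 4)(1 7 2)(9 11 13 12 10)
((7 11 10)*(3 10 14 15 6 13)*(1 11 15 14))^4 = (3 6 7)(10 13 15)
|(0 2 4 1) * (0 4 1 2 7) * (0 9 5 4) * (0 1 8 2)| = 10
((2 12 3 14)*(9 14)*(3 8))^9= (2 3)(8 14)(9 12)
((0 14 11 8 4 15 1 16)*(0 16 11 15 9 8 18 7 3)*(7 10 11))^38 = (0 15 7)(1 3 14)(4 8 9)(10 18 11)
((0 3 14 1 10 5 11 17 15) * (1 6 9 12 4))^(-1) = ((0 3 14 6 9 12 4 1 10 5 11 17 15))^(-1) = (0 15 17 11 5 10 1 4 12 9 6 14 3)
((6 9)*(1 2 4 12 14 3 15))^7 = (15)(6 9)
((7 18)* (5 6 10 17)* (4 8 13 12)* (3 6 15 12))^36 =((3 6 10 17 5 15 12 4 8 13)(7 18))^36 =(18)(3 12 10 8 5)(4 17 13 15 6)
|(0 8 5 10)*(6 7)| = 4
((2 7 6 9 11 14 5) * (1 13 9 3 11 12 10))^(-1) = (1 10 12 9 13)(2 5 14 11 3 6 7)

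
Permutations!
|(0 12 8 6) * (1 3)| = |(0 12 8 6)(1 3)| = 4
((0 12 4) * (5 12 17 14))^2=(0 14 12)(4 17 5)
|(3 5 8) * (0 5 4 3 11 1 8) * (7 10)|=6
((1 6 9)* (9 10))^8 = (10)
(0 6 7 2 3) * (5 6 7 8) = (0 7 2 3)(5 6 8) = [7, 1, 3, 0, 4, 6, 8, 2, 5]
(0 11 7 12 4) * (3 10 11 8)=(0 8 3 10 11 7 12 4)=[8, 1, 2, 10, 0, 5, 6, 12, 3, 9, 11, 7, 4]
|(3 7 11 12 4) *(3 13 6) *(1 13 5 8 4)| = |(1 13 6 3 7 11 12)(4 5 8)| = 21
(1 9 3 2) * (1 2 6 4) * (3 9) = (9)(1 3 6 4) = [0, 3, 2, 6, 1, 5, 4, 7, 8, 9]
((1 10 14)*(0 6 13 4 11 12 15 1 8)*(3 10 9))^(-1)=((0 6 13 4 11 12 15 1 9 3 10 14 8))^(-1)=(0 8 14 10 3 9 1 15 12 11 4 13 6)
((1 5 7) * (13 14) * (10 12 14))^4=(14)(1 5 7)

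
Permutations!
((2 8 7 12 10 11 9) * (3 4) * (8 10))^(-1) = ((2 10 11 9)(3 4)(7 12 8))^(-1) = (2 9 11 10)(3 4)(7 8 12)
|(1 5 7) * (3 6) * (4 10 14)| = 6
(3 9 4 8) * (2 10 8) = (2 10 8 3 9 4) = [0, 1, 10, 9, 2, 5, 6, 7, 3, 4, 8]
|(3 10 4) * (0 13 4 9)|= |(0 13 4 3 10 9)|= 6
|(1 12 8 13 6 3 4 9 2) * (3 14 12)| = 5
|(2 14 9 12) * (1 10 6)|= 12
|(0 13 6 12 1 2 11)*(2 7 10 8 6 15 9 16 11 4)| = |(0 13 15 9 16 11)(1 7 10 8 6 12)(2 4)| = 6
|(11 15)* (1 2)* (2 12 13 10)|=|(1 12 13 10 2)(11 15)|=10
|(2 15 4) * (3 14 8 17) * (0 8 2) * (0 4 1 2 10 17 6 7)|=12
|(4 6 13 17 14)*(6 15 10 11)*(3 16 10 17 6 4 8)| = 18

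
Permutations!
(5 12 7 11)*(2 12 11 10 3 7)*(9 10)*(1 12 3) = (1 12 2 3 7 9 10)(5 11) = [0, 12, 3, 7, 4, 11, 6, 9, 8, 10, 1, 5, 2]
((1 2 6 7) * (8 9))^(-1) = ((1 2 6 7)(8 9))^(-1) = (1 7 6 2)(8 9)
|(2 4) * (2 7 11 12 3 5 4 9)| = 6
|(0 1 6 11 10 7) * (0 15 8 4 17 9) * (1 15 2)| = |(0 15 8 4 17 9)(1 6 11 10 7 2)| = 6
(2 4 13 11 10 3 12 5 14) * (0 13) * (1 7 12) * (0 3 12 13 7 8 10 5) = [7, 8, 4, 1, 3, 14, 6, 13, 10, 9, 12, 5, 0, 11, 2] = (0 7 13 11 5 14 2 4 3 1 8 10 12)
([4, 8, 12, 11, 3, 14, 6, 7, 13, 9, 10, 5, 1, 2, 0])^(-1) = (0 14 5 11 3 4)(1 12 2 13 8)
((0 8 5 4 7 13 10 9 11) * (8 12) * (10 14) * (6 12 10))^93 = (0 10 9 11)(4 12 13 5 6 7 8 14)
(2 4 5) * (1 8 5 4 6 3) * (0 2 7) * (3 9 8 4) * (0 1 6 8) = (0 2 8 5 7 1 4 3 6 9) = [2, 4, 8, 6, 3, 7, 9, 1, 5, 0]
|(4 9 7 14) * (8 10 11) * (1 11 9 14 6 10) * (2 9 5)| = 6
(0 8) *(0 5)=[8, 1, 2, 3, 4, 0, 6, 7, 5]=(0 8 5)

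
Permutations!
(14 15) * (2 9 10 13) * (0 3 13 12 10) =(0 3 13 2 9)(10 12)(14 15) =[3, 1, 9, 13, 4, 5, 6, 7, 8, 0, 12, 11, 10, 2, 15, 14]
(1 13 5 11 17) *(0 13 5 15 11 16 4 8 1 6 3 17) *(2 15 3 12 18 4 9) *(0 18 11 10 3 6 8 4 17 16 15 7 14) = (0 13 6 12 11 18 17 8 1 5 15 10 3 16 9 2 7 14) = [13, 5, 7, 16, 4, 15, 12, 14, 1, 2, 3, 18, 11, 6, 0, 10, 9, 8, 17]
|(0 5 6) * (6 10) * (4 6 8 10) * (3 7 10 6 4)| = 7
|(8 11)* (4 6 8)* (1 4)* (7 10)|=10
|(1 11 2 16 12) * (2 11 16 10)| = 6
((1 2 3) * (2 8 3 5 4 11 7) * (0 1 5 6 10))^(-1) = (0 10 6 2 7 11 4 5 3 8 1)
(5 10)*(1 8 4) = [0, 8, 2, 3, 1, 10, 6, 7, 4, 9, 5] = (1 8 4)(5 10)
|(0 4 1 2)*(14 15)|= |(0 4 1 2)(14 15)|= 4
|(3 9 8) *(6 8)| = 4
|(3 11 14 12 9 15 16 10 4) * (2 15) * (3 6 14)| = |(2 15 16 10 4 6 14 12 9)(3 11)| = 18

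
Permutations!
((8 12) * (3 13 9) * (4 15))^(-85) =(3 9 13)(4 15)(8 12) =((3 13 9)(4 15)(8 12))^(-85)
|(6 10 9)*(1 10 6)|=|(1 10 9)|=3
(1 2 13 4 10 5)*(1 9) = (1 2 13 4 10 5 9) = [0, 2, 13, 3, 10, 9, 6, 7, 8, 1, 5, 11, 12, 4]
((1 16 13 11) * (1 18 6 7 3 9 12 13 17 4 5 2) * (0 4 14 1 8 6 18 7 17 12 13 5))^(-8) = ((18)(0 4)(1 16 12 5 2 8 6 17 14)(3 9 13 11 7))^(-8) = (18)(1 16 12 5 2 8 6 17 14)(3 13 7 9 11)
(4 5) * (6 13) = (4 5)(6 13) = [0, 1, 2, 3, 5, 4, 13, 7, 8, 9, 10, 11, 12, 6]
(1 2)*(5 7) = (1 2)(5 7) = [0, 2, 1, 3, 4, 7, 6, 5]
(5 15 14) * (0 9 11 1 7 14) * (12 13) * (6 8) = (0 9 11 1 7 14 5 15)(6 8)(12 13) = [9, 7, 2, 3, 4, 15, 8, 14, 6, 11, 10, 1, 13, 12, 5, 0]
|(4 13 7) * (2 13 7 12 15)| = 4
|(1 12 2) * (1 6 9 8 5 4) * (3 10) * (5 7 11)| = 10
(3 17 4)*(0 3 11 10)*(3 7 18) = (0 7 18 3 17 4 11 10) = [7, 1, 2, 17, 11, 5, 6, 18, 8, 9, 0, 10, 12, 13, 14, 15, 16, 4, 3]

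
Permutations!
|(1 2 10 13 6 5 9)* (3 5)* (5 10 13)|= 8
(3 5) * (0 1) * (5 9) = (0 1)(3 9 5) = [1, 0, 2, 9, 4, 3, 6, 7, 8, 5]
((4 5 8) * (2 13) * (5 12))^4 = (13)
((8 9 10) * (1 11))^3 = (1 11)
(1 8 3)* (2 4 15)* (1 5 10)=(1 8 3 5 10)(2 4 15)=[0, 8, 4, 5, 15, 10, 6, 7, 3, 9, 1, 11, 12, 13, 14, 2]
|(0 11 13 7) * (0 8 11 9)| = |(0 9)(7 8 11 13)| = 4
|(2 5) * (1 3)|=2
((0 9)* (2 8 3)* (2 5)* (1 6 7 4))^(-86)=((0 9)(1 6 7 4)(2 8 3 5))^(-86)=(9)(1 7)(2 3)(4 6)(5 8)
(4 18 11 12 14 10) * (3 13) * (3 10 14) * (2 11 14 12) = (2 11)(3 13 10 4 18 14 12) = [0, 1, 11, 13, 18, 5, 6, 7, 8, 9, 4, 2, 3, 10, 12, 15, 16, 17, 14]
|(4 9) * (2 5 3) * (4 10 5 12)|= |(2 12 4 9 10 5 3)|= 7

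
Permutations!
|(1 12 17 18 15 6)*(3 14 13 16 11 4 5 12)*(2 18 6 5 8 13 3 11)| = 26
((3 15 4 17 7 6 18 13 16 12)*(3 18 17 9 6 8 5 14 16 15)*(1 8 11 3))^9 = ((1 8 5 14 16 12 18 13 15 4 9 6 17 7 11 3))^9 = (1 4 5 6 16 7 18 3 15 8 9 14 17 12 11 13)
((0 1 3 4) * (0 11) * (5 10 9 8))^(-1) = (0 11 4 3 1)(5 8 9 10)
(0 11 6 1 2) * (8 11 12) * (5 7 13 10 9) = (0 12 8 11 6 1 2)(5 7 13 10 9) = [12, 2, 0, 3, 4, 7, 1, 13, 11, 5, 9, 6, 8, 10]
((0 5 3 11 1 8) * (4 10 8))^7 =(0 8 10 4 1 11 3 5) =((0 5 3 11 1 4 10 8))^7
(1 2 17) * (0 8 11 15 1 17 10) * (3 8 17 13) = [17, 2, 10, 8, 4, 5, 6, 7, 11, 9, 0, 15, 12, 3, 14, 1, 16, 13] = (0 17 13 3 8 11 15 1 2 10)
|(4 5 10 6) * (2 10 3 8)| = 7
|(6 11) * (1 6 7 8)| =|(1 6 11 7 8)| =5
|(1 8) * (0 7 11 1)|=|(0 7 11 1 8)|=5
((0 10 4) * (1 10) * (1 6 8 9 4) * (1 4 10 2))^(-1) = (0 4 10 9 8 6)(1 2)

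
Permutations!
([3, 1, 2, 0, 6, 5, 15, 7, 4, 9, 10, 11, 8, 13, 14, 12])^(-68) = [0, 1, 2, 3, 15, 5, 12, 7, 6, 9, 10, 11, 4, 13, 14, 8]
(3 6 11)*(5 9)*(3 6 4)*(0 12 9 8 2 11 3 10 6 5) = (0 12 9)(2 11 5 8)(3 4 10 6) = [12, 1, 11, 4, 10, 8, 3, 7, 2, 0, 6, 5, 9]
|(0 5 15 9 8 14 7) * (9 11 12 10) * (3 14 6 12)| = |(0 5 15 11 3 14 7)(6 12 10 9 8)| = 35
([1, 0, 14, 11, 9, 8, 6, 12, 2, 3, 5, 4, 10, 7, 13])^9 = (0 1)(2 14 13 7 12 10 5 8)(3 11 4 9)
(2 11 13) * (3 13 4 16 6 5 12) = [0, 1, 11, 13, 16, 12, 5, 7, 8, 9, 10, 4, 3, 2, 14, 15, 6] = (2 11 4 16 6 5 12 3 13)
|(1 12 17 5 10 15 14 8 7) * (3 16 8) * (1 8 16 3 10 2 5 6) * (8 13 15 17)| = 10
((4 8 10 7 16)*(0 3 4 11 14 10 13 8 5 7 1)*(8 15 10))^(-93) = (0 10 13 14 16 5 3 1 15 8 11 7 4)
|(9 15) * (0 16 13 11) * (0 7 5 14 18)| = |(0 16 13 11 7 5 14 18)(9 15)| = 8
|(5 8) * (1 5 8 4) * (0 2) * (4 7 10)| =10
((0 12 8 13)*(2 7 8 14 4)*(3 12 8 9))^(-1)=(0 13 8)(2 4 14 12 3 9 7)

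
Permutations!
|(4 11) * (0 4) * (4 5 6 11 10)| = 4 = |(0 5 6 11)(4 10)|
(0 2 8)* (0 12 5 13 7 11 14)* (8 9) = (0 2 9 8 12 5 13 7 11 14) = [2, 1, 9, 3, 4, 13, 6, 11, 12, 8, 10, 14, 5, 7, 0]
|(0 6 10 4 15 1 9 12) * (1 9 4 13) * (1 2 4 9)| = |(0 6 10 13 2 4 15 1 9 12)| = 10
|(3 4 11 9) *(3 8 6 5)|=|(3 4 11 9 8 6 5)|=7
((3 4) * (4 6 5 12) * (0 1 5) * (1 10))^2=(0 1 12 3)(4 6 10 5)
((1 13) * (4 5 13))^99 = (1 13 5 4)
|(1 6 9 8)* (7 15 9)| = 6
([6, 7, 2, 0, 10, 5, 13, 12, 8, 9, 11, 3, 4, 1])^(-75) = (0 12)(1 11)(3 7)(4 6)(10 13)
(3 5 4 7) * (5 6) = (3 6 5 4 7) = [0, 1, 2, 6, 7, 4, 5, 3]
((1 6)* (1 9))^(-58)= (1 9 6)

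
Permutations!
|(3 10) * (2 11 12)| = 6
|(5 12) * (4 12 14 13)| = 5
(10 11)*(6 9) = (6 9)(10 11) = [0, 1, 2, 3, 4, 5, 9, 7, 8, 6, 11, 10]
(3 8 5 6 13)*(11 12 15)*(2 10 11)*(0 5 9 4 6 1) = [5, 0, 10, 8, 6, 1, 13, 7, 9, 4, 11, 12, 15, 3, 14, 2] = (0 5 1)(2 10 11 12 15)(3 8 9 4 6 13)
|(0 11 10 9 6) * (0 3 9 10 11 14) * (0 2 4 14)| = 3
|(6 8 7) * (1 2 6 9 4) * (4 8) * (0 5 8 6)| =|(0 5 8 7 9 6 4 1 2)| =9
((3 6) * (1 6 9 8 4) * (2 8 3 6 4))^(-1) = (1 4)(2 8)(3 9)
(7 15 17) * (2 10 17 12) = [0, 1, 10, 3, 4, 5, 6, 15, 8, 9, 17, 11, 2, 13, 14, 12, 16, 7] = (2 10 17 7 15 12)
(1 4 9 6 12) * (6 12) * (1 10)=(1 4 9 12 10)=[0, 4, 2, 3, 9, 5, 6, 7, 8, 12, 1, 11, 10]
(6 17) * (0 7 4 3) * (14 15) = [7, 1, 2, 0, 3, 5, 17, 4, 8, 9, 10, 11, 12, 13, 15, 14, 16, 6] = (0 7 4 3)(6 17)(14 15)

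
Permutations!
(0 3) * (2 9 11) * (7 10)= (0 3)(2 9 11)(7 10)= [3, 1, 9, 0, 4, 5, 6, 10, 8, 11, 7, 2]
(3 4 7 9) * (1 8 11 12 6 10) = [0, 8, 2, 4, 7, 5, 10, 9, 11, 3, 1, 12, 6] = (1 8 11 12 6 10)(3 4 7 9)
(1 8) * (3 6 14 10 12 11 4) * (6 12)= (1 8)(3 12 11 4)(6 14 10)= [0, 8, 2, 12, 3, 5, 14, 7, 1, 9, 6, 4, 11, 13, 10]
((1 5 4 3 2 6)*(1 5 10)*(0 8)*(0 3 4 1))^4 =((0 8 3 2 6 5 1 10))^4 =(0 6)(1 3)(2 10)(5 8)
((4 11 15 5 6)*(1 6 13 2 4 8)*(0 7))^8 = ((0 7)(1 6 8)(2 4 11 15 5 13))^8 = (1 8 6)(2 11 5)(4 15 13)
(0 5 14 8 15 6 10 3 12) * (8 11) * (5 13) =(0 13 5 14 11 8 15 6 10 3 12) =[13, 1, 2, 12, 4, 14, 10, 7, 15, 9, 3, 8, 0, 5, 11, 6]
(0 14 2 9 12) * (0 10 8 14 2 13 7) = (0 2 9 12 10 8 14 13 7) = [2, 1, 9, 3, 4, 5, 6, 0, 14, 12, 8, 11, 10, 7, 13]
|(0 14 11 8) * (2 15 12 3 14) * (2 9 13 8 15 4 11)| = 28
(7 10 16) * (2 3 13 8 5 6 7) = (2 3 13 8 5 6 7 10 16) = [0, 1, 3, 13, 4, 6, 7, 10, 5, 9, 16, 11, 12, 8, 14, 15, 2]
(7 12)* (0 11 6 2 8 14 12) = [11, 1, 8, 3, 4, 5, 2, 0, 14, 9, 10, 6, 7, 13, 12] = (0 11 6 2 8 14 12 7)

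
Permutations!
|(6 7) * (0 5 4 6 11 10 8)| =8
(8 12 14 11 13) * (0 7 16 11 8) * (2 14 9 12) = [7, 1, 14, 3, 4, 5, 6, 16, 2, 12, 10, 13, 9, 0, 8, 15, 11] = (0 7 16 11 13)(2 14 8)(9 12)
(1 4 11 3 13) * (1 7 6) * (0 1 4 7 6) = (0 1 7)(3 13 6 4 11) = [1, 7, 2, 13, 11, 5, 4, 0, 8, 9, 10, 3, 12, 6]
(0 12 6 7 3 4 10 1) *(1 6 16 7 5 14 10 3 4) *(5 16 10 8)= [12, 0, 2, 1, 3, 14, 16, 4, 5, 9, 6, 11, 10, 13, 8, 15, 7]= (0 12 10 6 16 7 4 3 1)(5 14 8)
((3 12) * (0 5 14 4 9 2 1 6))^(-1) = ((0 5 14 4 9 2 1 6)(3 12))^(-1) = (0 6 1 2 9 4 14 5)(3 12)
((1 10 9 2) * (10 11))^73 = ((1 11 10 9 2))^73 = (1 9 11 2 10)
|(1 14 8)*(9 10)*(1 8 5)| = 6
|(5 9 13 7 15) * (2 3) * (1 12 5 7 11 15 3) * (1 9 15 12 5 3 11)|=|(1 5 15 7 11 12 3 2 9 13)|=10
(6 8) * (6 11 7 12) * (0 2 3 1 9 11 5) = (0 2 3 1 9 11 7 12 6 8 5) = [2, 9, 3, 1, 4, 0, 8, 12, 5, 11, 10, 7, 6]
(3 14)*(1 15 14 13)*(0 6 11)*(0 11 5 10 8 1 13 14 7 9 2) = (0 6 5 10 8 1 15 7 9 2)(3 14) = [6, 15, 0, 14, 4, 10, 5, 9, 1, 2, 8, 11, 12, 13, 3, 7]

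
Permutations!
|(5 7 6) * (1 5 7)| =|(1 5)(6 7)| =2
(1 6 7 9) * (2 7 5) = (1 6 5 2 7 9) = [0, 6, 7, 3, 4, 2, 5, 9, 8, 1]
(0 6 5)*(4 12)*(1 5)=(0 6 1 5)(4 12)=[6, 5, 2, 3, 12, 0, 1, 7, 8, 9, 10, 11, 4]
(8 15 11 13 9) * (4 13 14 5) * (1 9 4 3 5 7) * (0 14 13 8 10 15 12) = [14, 9, 2, 5, 8, 3, 6, 1, 12, 10, 15, 13, 0, 4, 7, 11] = (0 14 7 1 9 10 15 11 13 4 8 12)(3 5)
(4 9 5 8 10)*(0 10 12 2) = (0 10 4 9 5 8 12 2) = [10, 1, 0, 3, 9, 8, 6, 7, 12, 5, 4, 11, 2]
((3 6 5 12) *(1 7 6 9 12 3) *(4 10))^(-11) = (1 5 12 6 9 7 3)(4 10)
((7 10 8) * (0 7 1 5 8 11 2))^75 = (11)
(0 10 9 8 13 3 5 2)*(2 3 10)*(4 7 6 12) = (0 2)(3 5)(4 7 6 12)(8 13 10 9) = [2, 1, 0, 5, 7, 3, 12, 6, 13, 8, 9, 11, 4, 10]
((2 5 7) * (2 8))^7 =((2 5 7 8))^7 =(2 8 7 5)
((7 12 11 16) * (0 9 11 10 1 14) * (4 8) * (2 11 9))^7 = ((0 2 11 16 7 12 10 1 14)(4 8))^7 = (0 1 12 16 2 14 10 7 11)(4 8)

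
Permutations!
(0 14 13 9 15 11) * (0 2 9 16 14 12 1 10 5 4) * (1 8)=(0 12 8 1 10 5 4)(2 9 15 11)(13 16 14)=[12, 10, 9, 3, 0, 4, 6, 7, 1, 15, 5, 2, 8, 16, 13, 11, 14]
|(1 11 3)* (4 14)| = 6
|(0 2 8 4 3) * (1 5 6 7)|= 20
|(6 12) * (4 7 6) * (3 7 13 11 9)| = |(3 7 6 12 4 13 11 9)| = 8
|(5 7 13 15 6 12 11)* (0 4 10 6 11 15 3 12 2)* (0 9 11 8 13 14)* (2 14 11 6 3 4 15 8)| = |(0 15 2 9 6 14)(3 12 8 13 4 10)(5 7 11)| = 6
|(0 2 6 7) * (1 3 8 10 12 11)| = 12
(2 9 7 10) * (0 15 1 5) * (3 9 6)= (0 15 1 5)(2 6 3 9 7 10)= [15, 5, 6, 9, 4, 0, 3, 10, 8, 7, 2, 11, 12, 13, 14, 1]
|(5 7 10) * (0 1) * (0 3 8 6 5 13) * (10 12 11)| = 11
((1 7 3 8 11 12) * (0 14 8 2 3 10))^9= (0 14 8 11 12 1 7 10)(2 3)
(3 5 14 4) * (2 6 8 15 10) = (2 6 8 15 10)(3 5 14 4) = [0, 1, 6, 5, 3, 14, 8, 7, 15, 9, 2, 11, 12, 13, 4, 10]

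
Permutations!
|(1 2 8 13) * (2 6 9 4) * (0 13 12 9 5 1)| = 30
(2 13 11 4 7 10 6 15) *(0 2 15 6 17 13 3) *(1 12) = (0 2 3)(1 12)(4 7 10 17 13 11) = [2, 12, 3, 0, 7, 5, 6, 10, 8, 9, 17, 4, 1, 11, 14, 15, 16, 13]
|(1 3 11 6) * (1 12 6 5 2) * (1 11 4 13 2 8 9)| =18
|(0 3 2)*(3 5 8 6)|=6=|(0 5 8 6 3 2)|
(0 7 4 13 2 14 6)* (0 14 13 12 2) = (0 7 4 12 2 13)(6 14) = [7, 1, 13, 3, 12, 5, 14, 4, 8, 9, 10, 11, 2, 0, 6]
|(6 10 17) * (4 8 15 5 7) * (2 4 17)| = |(2 4 8 15 5 7 17 6 10)| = 9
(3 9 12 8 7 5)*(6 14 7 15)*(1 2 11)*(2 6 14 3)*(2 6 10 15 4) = (1 10 15 14 7 5 6 3 9 12 8 4 2 11) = [0, 10, 11, 9, 2, 6, 3, 5, 4, 12, 15, 1, 8, 13, 7, 14]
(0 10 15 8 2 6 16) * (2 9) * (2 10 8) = (0 8 9 10 15 2 6 16) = [8, 1, 6, 3, 4, 5, 16, 7, 9, 10, 15, 11, 12, 13, 14, 2, 0]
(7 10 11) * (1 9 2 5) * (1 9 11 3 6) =(1 11 7 10 3 6)(2 5 9) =[0, 11, 5, 6, 4, 9, 1, 10, 8, 2, 3, 7]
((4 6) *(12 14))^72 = ((4 6)(12 14))^72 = (14)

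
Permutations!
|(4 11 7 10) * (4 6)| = |(4 11 7 10 6)| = 5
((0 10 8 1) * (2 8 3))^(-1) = ((0 10 3 2 8 1))^(-1) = (0 1 8 2 3 10)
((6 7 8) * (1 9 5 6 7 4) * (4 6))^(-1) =((1 9 5 4)(7 8))^(-1) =(1 4 5 9)(7 8)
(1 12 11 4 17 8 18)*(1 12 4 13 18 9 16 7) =(1 4 17 8 9 16 7)(11 13 18 12) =[0, 4, 2, 3, 17, 5, 6, 1, 9, 16, 10, 13, 11, 18, 14, 15, 7, 8, 12]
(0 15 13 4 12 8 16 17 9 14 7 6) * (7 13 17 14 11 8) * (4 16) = (0 15 17 9 11 8 4 12 7 6)(13 16 14) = [15, 1, 2, 3, 12, 5, 0, 6, 4, 11, 10, 8, 7, 16, 13, 17, 14, 9]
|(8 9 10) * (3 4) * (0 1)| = |(0 1)(3 4)(8 9 10)| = 6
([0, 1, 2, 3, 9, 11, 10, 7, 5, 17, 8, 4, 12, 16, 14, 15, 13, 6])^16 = (17)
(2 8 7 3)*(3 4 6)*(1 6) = [0, 6, 8, 2, 1, 5, 3, 4, 7] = (1 6 3 2 8 7 4)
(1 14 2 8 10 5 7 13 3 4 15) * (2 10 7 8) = [0, 14, 2, 4, 15, 8, 6, 13, 7, 9, 5, 11, 12, 3, 10, 1] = (1 14 10 5 8 7 13 3 4 15)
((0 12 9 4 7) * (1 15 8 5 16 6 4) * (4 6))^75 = ((0 12 9 1 15 8 5 16 4 7))^75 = (0 8)(1 4)(5 12)(7 15)(9 16)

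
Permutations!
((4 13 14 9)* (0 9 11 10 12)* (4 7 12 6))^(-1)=(0 12 7 9)(4 6 10 11 14 13)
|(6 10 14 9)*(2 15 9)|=6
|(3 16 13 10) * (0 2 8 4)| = 4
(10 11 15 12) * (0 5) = [5, 1, 2, 3, 4, 0, 6, 7, 8, 9, 11, 15, 10, 13, 14, 12] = (0 5)(10 11 15 12)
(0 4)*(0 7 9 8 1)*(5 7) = (0 4 5 7 9 8 1) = [4, 0, 2, 3, 5, 7, 6, 9, 1, 8]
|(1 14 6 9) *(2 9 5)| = 6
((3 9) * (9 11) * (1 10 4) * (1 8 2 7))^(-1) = (1 7 2 8 4 10)(3 9 11)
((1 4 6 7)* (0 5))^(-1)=(0 5)(1 7 6 4)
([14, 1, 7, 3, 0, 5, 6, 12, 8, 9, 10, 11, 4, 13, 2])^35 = (0 4 12 7 2 14)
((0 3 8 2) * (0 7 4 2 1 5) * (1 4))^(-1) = (0 5 1 7 2 4 8 3)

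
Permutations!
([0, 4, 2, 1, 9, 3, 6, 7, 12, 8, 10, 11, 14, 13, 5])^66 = [0, 9, 2, 4, 8, 1, 6, 7, 14, 12, 10, 11, 5, 13, 3]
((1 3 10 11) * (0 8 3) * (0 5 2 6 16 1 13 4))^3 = ((0 8 3 10 11 13 4)(1 5 2 6 16))^3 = (0 10 4 3 13 8 11)(1 6 5 16 2)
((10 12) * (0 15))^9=((0 15)(10 12))^9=(0 15)(10 12)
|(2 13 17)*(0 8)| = |(0 8)(2 13 17)| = 6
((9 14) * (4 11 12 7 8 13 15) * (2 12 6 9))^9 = ((2 12 7 8 13 15 4 11 6 9 14))^9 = (2 9 11 15 8 12 14 6 4 13 7)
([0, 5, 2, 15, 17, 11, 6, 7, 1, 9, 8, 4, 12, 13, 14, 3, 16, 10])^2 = [0, 11, 2, 3, 10, 4, 6, 7, 5, 9, 1, 17, 12, 13, 14, 15, 16, 8]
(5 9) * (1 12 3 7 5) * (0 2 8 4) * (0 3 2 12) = (0 12 2 8 4 3 7 5 9 1) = [12, 0, 8, 7, 3, 9, 6, 5, 4, 1, 10, 11, 2]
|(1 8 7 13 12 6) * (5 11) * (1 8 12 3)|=|(1 12 6 8 7 13 3)(5 11)|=14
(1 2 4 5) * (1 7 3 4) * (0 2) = (0 2 1)(3 4 5 7) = [2, 0, 1, 4, 5, 7, 6, 3]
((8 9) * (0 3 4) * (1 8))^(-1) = (0 4 3)(1 9 8) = ((0 3 4)(1 8 9))^(-1)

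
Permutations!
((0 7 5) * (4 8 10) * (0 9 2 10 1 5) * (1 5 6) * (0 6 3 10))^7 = ((0 7 6 1 3 10 4 8 5 9 2))^7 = (0 8 1 2 4 6 9 10 7 5 3)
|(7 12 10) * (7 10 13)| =|(7 12 13)| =3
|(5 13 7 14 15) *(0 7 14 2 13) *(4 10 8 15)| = |(0 7 2 13 14 4 10 8 15 5)| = 10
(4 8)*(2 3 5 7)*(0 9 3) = (0 9 3 5 7 2)(4 8) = [9, 1, 0, 5, 8, 7, 6, 2, 4, 3]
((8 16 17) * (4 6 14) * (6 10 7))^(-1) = ((4 10 7 6 14)(8 16 17))^(-1) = (4 14 6 7 10)(8 17 16)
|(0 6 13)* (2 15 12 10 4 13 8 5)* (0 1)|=|(0 6 8 5 2 15 12 10 4 13 1)|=11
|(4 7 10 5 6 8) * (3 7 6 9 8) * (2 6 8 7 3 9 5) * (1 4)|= 15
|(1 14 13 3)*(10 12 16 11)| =4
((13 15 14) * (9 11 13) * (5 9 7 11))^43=(5 9)(7 15 11 14 13)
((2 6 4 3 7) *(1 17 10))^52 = ((1 17 10)(2 6 4 3 7))^52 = (1 17 10)(2 4 7 6 3)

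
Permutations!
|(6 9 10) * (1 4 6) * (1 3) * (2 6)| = 7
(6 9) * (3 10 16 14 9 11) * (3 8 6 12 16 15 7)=(3 10 15 7)(6 11 8)(9 12 16 14)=[0, 1, 2, 10, 4, 5, 11, 3, 6, 12, 15, 8, 16, 13, 9, 7, 14]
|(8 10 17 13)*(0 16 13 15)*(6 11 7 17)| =10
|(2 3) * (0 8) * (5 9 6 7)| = 4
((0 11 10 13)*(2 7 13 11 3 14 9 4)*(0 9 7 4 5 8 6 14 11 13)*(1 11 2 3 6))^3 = (0 7 14 6)(1 13 8 10 5 11 9)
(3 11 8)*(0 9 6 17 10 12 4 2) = (0 9 6 17 10 12 4 2)(3 11 8) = [9, 1, 0, 11, 2, 5, 17, 7, 3, 6, 12, 8, 4, 13, 14, 15, 16, 10]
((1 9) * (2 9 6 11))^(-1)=(1 9 2 11 6)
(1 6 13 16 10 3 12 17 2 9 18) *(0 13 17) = (0 13 16 10 3 12)(1 6 17 2 9 18) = [13, 6, 9, 12, 4, 5, 17, 7, 8, 18, 3, 11, 0, 16, 14, 15, 10, 2, 1]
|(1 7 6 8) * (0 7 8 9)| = 4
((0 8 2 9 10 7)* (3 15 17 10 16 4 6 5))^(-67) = ((0 8 2 9 16 4 6 5 3 15 17 10 7))^(-67) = (0 10 15 5 4 9 8 7 17 3 6 16 2)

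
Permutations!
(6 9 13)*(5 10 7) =(5 10 7)(6 9 13) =[0, 1, 2, 3, 4, 10, 9, 5, 8, 13, 7, 11, 12, 6]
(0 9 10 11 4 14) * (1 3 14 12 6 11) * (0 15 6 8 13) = (0 9 10 1 3 14 15 6 11 4 12 8 13) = [9, 3, 2, 14, 12, 5, 11, 7, 13, 10, 1, 4, 8, 0, 15, 6]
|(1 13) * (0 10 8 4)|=|(0 10 8 4)(1 13)|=4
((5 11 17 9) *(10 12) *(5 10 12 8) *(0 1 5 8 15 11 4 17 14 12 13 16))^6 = ((0 1 5 4 17 9 10 15 11 14 12 13 16))^6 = (0 10 16 9 13 17 12 4 14 5 11 1 15)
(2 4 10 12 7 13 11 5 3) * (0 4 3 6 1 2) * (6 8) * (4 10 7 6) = (0 10 12 6 1 2 3)(4 7 13 11 5 8) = [10, 2, 3, 0, 7, 8, 1, 13, 4, 9, 12, 5, 6, 11]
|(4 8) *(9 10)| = |(4 8)(9 10)| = 2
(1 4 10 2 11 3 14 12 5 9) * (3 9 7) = [0, 4, 11, 14, 10, 7, 6, 3, 8, 1, 2, 9, 5, 13, 12] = (1 4 10 2 11 9)(3 14 12 5 7)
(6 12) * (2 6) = (2 6 12) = [0, 1, 6, 3, 4, 5, 12, 7, 8, 9, 10, 11, 2]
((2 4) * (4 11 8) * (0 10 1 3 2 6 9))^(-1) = (0 9 6 4 8 11 2 3 1 10) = ((0 10 1 3 2 11 8 4 6 9))^(-1)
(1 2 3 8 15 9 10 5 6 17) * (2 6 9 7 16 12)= (1 6 17)(2 3 8 15 7 16 12)(5 9 10)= [0, 6, 3, 8, 4, 9, 17, 16, 15, 10, 5, 11, 2, 13, 14, 7, 12, 1]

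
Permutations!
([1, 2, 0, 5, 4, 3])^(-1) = [2, 0, 1, 5, 4, 3]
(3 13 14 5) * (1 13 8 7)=(1 13 14 5 3 8 7)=[0, 13, 2, 8, 4, 3, 6, 1, 7, 9, 10, 11, 12, 14, 5]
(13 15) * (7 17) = [0, 1, 2, 3, 4, 5, 6, 17, 8, 9, 10, 11, 12, 15, 14, 13, 16, 7] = (7 17)(13 15)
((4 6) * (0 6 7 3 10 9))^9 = (0 4 3 9 6 7 10)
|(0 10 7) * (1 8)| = 6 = |(0 10 7)(1 8)|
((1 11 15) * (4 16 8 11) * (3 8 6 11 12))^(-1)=((1 4 16 6 11 15)(3 8 12))^(-1)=(1 15 11 6 16 4)(3 12 8)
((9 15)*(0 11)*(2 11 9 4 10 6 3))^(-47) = ((0 9 15 4 10 6 3 2 11))^(-47) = (0 2 6 4 9 11 3 10 15)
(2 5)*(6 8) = [0, 1, 5, 3, 4, 2, 8, 7, 6] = (2 5)(6 8)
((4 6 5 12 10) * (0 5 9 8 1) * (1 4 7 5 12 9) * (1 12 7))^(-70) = (12)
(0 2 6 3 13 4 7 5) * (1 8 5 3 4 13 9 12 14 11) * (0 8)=(0 2 6 4 7 3 9 12 14 11 1)(5 8)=[2, 0, 6, 9, 7, 8, 4, 3, 5, 12, 10, 1, 14, 13, 11]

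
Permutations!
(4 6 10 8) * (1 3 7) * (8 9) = (1 3 7)(4 6 10 9 8) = [0, 3, 2, 7, 6, 5, 10, 1, 4, 8, 9]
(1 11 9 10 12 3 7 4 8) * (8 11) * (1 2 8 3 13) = (1 3 7 4 11 9 10 12 13)(2 8) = [0, 3, 8, 7, 11, 5, 6, 4, 2, 10, 12, 9, 13, 1]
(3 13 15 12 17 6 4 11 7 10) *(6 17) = (17)(3 13 15 12 6 4 11 7 10) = [0, 1, 2, 13, 11, 5, 4, 10, 8, 9, 3, 7, 6, 15, 14, 12, 16, 17]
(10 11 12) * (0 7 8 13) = [7, 1, 2, 3, 4, 5, 6, 8, 13, 9, 11, 12, 10, 0] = (0 7 8 13)(10 11 12)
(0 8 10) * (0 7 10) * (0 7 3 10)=(0 8 7)(3 10)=[8, 1, 2, 10, 4, 5, 6, 0, 7, 9, 3]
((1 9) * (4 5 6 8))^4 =(9)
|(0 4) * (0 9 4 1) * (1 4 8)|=|(0 4 9 8 1)|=5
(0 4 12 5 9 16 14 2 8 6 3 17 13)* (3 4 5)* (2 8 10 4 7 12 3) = (0 5 9 16 14 8 6 7 12 2 10 4 3 17 13) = [5, 1, 10, 17, 3, 9, 7, 12, 6, 16, 4, 11, 2, 0, 8, 15, 14, 13]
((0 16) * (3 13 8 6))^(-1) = ((0 16)(3 13 8 6))^(-1) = (0 16)(3 6 8 13)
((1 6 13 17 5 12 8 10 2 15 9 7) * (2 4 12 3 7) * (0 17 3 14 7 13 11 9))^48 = (0 7 9 17 1 2 5 6 15 14 11)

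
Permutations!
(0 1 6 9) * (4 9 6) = (0 1 4 9) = [1, 4, 2, 3, 9, 5, 6, 7, 8, 0]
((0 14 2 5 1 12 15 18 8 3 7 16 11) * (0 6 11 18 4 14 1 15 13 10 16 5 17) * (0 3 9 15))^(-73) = (0 2 8 12 3 15 10 5 14 18 1 17 9 13 7 4 16)(6 11)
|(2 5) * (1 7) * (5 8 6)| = 4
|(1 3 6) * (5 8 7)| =|(1 3 6)(5 8 7)| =3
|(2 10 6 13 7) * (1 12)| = |(1 12)(2 10 6 13 7)| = 10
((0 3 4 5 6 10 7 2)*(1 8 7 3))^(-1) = ((0 1 8 7 2)(3 4 5 6 10))^(-1) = (0 2 7 8 1)(3 10 6 5 4)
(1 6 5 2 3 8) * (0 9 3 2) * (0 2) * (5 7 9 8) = [8, 6, 0, 5, 4, 2, 7, 9, 1, 3] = (0 8 1 6 7 9 3 5 2)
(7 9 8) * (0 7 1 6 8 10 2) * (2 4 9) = [7, 6, 0, 3, 9, 5, 8, 2, 1, 10, 4] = (0 7 2)(1 6 8)(4 9 10)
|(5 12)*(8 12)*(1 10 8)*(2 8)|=6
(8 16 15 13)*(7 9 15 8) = [0, 1, 2, 3, 4, 5, 6, 9, 16, 15, 10, 11, 12, 7, 14, 13, 8] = (7 9 15 13)(8 16)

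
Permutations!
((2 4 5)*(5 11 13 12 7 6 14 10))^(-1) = ((2 4 11 13 12 7 6 14 10 5))^(-1) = (2 5 10 14 6 7 12 13 11 4)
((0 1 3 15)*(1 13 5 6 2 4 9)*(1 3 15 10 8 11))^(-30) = ((0 13 5 6 2 4 9 3 10 8 11 1 15))^(-30) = (0 8 4 13 11 9 5 1 3 6 15 10 2)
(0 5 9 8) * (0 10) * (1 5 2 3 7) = (0 2 3 7 1 5 9 8 10) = [2, 5, 3, 7, 4, 9, 6, 1, 10, 8, 0]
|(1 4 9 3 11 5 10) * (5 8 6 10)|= 8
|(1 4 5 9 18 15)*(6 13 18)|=|(1 4 5 9 6 13 18 15)|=8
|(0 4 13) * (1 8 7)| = 3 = |(0 4 13)(1 8 7)|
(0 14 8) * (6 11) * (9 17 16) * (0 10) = (0 14 8 10)(6 11)(9 17 16) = [14, 1, 2, 3, 4, 5, 11, 7, 10, 17, 0, 6, 12, 13, 8, 15, 9, 16]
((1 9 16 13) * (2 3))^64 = ((1 9 16 13)(2 3))^64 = (16)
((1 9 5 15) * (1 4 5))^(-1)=(1 9)(4 15 5)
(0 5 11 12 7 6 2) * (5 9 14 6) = (0 9 14 6 2)(5 11 12 7) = [9, 1, 0, 3, 4, 11, 2, 5, 8, 14, 10, 12, 7, 13, 6]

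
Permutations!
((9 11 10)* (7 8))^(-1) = ((7 8)(9 11 10))^(-1) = (7 8)(9 10 11)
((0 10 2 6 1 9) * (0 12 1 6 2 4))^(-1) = (0 4 10)(1 12 9)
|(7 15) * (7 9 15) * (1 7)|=2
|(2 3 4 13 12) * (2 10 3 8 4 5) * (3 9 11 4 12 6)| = 11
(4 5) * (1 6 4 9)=(1 6 4 5 9)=[0, 6, 2, 3, 5, 9, 4, 7, 8, 1]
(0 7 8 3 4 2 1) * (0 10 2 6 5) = (0 7 8 3 4 6 5)(1 10 2) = [7, 10, 1, 4, 6, 0, 5, 8, 3, 9, 2]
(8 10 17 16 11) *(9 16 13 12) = (8 10 17 13 12 9 16 11) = [0, 1, 2, 3, 4, 5, 6, 7, 10, 16, 17, 8, 9, 12, 14, 15, 11, 13]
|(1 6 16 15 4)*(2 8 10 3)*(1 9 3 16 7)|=|(1 6 7)(2 8 10 16 15 4 9 3)|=24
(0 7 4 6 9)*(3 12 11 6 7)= (0 3 12 11 6 9)(4 7)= [3, 1, 2, 12, 7, 5, 9, 4, 8, 0, 10, 6, 11]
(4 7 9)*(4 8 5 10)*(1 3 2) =(1 3 2)(4 7 9 8 5 10) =[0, 3, 1, 2, 7, 10, 6, 9, 5, 8, 4]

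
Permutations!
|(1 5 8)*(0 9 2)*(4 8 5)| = |(0 9 2)(1 4 8)| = 3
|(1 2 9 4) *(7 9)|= |(1 2 7 9 4)|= 5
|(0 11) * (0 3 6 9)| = 5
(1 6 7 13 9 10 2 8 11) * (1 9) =(1 6 7 13)(2 8 11 9 10) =[0, 6, 8, 3, 4, 5, 7, 13, 11, 10, 2, 9, 12, 1]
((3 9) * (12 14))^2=((3 9)(12 14))^2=(14)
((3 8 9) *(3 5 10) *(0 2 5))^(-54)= (0 5 3 9 2 10 8)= ((0 2 5 10 3 8 9))^(-54)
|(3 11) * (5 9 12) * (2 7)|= 6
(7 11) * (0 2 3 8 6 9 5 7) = [2, 1, 3, 8, 4, 7, 9, 11, 6, 5, 10, 0] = (0 2 3 8 6 9 5 7 11)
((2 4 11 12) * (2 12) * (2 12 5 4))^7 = (4 5 12 11)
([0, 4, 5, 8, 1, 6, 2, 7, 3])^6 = (8)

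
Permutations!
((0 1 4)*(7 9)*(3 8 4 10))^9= (0 3)(1 8)(4 10)(7 9)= ((0 1 10 3 8 4)(7 9))^9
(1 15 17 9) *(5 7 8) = (1 15 17 9)(5 7 8) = [0, 15, 2, 3, 4, 7, 6, 8, 5, 1, 10, 11, 12, 13, 14, 17, 16, 9]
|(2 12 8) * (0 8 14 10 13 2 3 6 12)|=|(0 8 3 6 12 14 10 13 2)|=9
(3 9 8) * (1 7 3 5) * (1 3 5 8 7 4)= (1 4)(3 9 7 5)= [0, 4, 2, 9, 1, 3, 6, 5, 8, 7]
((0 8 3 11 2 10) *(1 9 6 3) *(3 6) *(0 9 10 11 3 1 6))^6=(11)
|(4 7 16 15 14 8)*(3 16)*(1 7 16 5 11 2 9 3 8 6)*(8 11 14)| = |(1 7 11 2 9 3 5 14 6)(4 16 15 8)| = 36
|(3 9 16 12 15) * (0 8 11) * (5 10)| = 30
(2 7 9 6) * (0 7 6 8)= [7, 1, 6, 3, 4, 5, 2, 9, 0, 8]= (0 7 9 8)(2 6)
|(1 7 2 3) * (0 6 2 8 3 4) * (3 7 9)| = |(0 6 2 4)(1 9 3)(7 8)| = 12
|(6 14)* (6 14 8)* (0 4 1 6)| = |(14)(0 4 1 6 8)| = 5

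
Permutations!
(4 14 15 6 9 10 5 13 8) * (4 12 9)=(4 14 15 6)(5 13 8 12 9 10)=[0, 1, 2, 3, 14, 13, 4, 7, 12, 10, 5, 11, 9, 8, 15, 6]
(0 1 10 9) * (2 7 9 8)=(0 1 10 8 2 7 9)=[1, 10, 7, 3, 4, 5, 6, 9, 2, 0, 8]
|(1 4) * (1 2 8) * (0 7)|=4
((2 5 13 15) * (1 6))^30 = ((1 6)(2 5 13 15))^30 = (2 13)(5 15)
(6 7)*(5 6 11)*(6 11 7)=(5 11)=[0, 1, 2, 3, 4, 11, 6, 7, 8, 9, 10, 5]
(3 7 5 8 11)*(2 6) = (2 6)(3 7 5 8 11) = [0, 1, 6, 7, 4, 8, 2, 5, 11, 9, 10, 3]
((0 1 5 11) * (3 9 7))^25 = ((0 1 5 11)(3 9 7))^25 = (0 1 5 11)(3 9 7)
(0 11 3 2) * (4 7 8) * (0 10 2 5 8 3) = (0 11)(2 10)(3 5 8 4 7) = [11, 1, 10, 5, 7, 8, 6, 3, 4, 9, 2, 0]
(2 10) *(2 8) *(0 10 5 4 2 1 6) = [10, 6, 5, 3, 2, 4, 0, 7, 1, 9, 8] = (0 10 8 1 6)(2 5 4)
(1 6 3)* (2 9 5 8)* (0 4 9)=(0 4 9 5 8 2)(1 6 3)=[4, 6, 0, 1, 9, 8, 3, 7, 2, 5]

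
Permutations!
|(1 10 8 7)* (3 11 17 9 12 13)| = 12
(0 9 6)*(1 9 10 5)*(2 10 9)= (0 9 6)(1 2 10 5)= [9, 2, 10, 3, 4, 1, 0, 7, 8, 6, 5]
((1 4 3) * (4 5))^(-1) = ((1 5 4 3))^(-1) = (1 3 4 5)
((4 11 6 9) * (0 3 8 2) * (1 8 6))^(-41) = ((0 3 6 9 4 11 1 8 2))^(-41) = (0 4 2 9 8 6 1 3 11)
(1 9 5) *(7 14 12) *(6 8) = (1 9 5)(6 8)(7 14 12) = [0, 9, 2, 3, 4, 1, 8, 14, 6, 5, 10, 11, 7, 13, 12]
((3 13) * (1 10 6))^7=(1 10 6)(3 13)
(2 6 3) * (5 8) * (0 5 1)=(0 5 8 1)(2 6 3)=[5, 0, 6, 2, 4, 8, 3, 7, 1]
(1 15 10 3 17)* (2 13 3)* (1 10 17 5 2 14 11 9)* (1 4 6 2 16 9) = (1 15 17 10 14 11)(2 13 3 5 16 9 4 6) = [0, 15, 13, 5, 6, 16, 2, 7, 8, 4, 14, 1, 12, 3, 11, 17, 9, 10]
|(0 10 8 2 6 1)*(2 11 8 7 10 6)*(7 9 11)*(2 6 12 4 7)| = |(0 12 4 7 10 9 11 8 2 6 1)| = 11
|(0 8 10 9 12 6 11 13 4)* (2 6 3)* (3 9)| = |(0 8 10 3 2 6 11 13 4)(9 12)| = 18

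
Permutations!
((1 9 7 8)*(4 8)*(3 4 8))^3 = (1 8 7 9)(3 4)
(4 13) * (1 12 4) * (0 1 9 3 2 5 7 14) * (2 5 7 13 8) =(0 1 12 4 8 2 7 14)(3 5 13 9) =[1, 12, 7, 5, 8, 13, 6, 14, 2, 3, 10, 11, 4, 9, 0]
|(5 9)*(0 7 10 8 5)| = 6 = |(0 7 10 8 5 9)|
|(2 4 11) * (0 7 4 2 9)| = |(0 7 4 11 9)| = 5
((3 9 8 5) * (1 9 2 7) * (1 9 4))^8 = (2 9 5)(3 7 8)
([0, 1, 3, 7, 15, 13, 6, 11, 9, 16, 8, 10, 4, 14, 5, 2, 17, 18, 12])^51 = (2 15 4 12 18 17 16 9 8 10 11 7 3)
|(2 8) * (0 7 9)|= |(0 7 9)(2 8)|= 6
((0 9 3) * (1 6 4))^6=(9)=((0 9 3)(1 6 4))^6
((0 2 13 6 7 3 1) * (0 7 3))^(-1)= ((0 2 13 6 3 1 7))^(-1)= (0 7 1 3 6 13 2)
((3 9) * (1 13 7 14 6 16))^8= ((1 13 7 14 6 16)(3 9))^8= (1 7 6)(13 14 16)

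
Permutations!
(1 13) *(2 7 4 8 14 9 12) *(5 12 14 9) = [0, 13, 7, 3, 8, 12, 6, 4, 9, 14, 10, 11, 2, 1, 5] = (1 13)(2 7 4 8 9 14 5 12)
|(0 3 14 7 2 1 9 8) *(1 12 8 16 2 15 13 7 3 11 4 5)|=30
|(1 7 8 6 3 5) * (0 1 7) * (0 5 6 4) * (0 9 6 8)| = |(0 1 5 7)(3 8 4 9 6)| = 20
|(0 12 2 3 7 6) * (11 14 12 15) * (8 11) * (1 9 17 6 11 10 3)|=14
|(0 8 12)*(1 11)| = 6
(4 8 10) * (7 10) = [0, 1, 2, 3, 8, 5, 6, 10, 7, 9, 4] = (4 8 7 10)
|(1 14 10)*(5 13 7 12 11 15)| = |(1 14 10)(5 13 7 12 11 15)| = 6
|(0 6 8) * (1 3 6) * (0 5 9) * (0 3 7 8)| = 8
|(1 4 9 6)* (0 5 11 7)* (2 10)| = |(0 5 11 7)(1 4 9 6)(2 10)| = 4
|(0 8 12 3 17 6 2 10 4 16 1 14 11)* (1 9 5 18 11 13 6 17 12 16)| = |(0 8 16 9 5 18 11)(1 14 13 6 2 10 4)(3 12)| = 14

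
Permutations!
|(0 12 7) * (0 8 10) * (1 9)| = |(0 12 7 8 10)(1 9)| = 10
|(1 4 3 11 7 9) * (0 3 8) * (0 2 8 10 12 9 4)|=|(0 3 11 7 4 10 12 9 1)(2 8)|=18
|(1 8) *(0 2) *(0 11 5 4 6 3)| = |(0 2 11 5 4 6 3)(1 8)| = 14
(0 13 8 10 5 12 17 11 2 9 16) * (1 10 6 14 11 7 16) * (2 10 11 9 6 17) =(0 13 8 17 7 16)(1 11 10 5 12 2 6 14 9) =[13, 11, 6, 3, 4, 12, 14, 16, 17, 1, 5, 10, 2, 8, 9, 15, 0, 7]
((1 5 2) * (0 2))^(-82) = ((0 2 1 5))^(-82) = (0 1)(2 5)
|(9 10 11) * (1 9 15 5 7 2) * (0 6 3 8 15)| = |(0 6 3 8 15 5 7 2 1 9 10 11)| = 12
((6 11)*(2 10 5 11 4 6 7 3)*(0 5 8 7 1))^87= (0 1 11 5)(2 8 3 10 7)(4 6)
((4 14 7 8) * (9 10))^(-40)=(14)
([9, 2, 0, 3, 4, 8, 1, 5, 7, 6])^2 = [6, 0, 9, 3, 4, 7, 2, 8, 5, 1]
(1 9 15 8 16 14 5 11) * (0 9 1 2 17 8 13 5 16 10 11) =(0 9 15 13 5)(2 17 8 10 11)(14 16) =[9, 1, 17, 3, 4, 0, 6, 7, 10, 15, 11, 2, 12, 5, 16, 13, 14, 8]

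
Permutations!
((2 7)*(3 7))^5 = ((2 3 7))^5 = (2 7 3)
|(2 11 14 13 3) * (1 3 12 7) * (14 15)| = |(1 3 2 11 15 14 13 12 7)| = 9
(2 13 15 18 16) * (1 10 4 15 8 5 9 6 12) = (1 10 4 15 18 16 2 13 8 5 9 6 12) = [0, 10, 13, 3, 15, 9, 12, 7, 5, 6, 4, 11, 1, 8, 14, 18, 2, 17, 16]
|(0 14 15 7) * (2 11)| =|(0 14 15 7)(2 11)| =4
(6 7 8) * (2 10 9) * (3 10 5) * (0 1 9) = [1, 9, 5, 10, 4, 3, 7, 8, 6, 2, 0] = (0 1 9 2 5 3 10)(6 7 8)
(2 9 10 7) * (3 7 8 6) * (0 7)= (0 7 2 9 10 8 6 3)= [7, 1, 9, 0, 4, 5, 3, 2, 6, 10, 8]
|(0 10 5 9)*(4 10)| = 5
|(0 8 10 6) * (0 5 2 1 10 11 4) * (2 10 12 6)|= 12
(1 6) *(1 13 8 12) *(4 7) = (1 6 13 8 12)(4 7) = [0, 6, 2, 3, 7, 5, 13, 4, 12, 9, 10, 11, 1, 8]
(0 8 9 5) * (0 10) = (0 8 9 5 10) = [8, 1, 2, 3, 4, 10, 6, 7, 9, 5, 0]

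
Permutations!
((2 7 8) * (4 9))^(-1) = ((2 7 8)(4 9))^(-1) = (2 8 7)(4 9)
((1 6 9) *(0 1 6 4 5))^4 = (9)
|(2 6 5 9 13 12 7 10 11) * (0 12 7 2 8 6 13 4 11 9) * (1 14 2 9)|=24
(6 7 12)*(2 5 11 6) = (2 5 11 6 7 12) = [0, 1, 5, 3, 4, 11, 7, 12, 8, 9, 10, 6, 2]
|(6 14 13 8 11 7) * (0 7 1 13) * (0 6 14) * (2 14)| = 20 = |(0 7 2 14 6)(1 13 8 11)|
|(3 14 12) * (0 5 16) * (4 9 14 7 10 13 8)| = |(0 5 16)(3 7 10 13 8 4 9 14 12)| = 9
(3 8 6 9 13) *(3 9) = (3 8 6)(9 13) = [0, 1, 2, 8, 4, 5, 3, 7, 6, 13, 10, 11, 12, 9]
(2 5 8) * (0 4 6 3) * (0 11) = (0 4 6 3 11)(2 5 8) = [4, 1, 5, 11, 6, 8, 3, 7, 2, 9, 10, 0]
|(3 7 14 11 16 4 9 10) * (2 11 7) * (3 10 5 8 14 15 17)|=12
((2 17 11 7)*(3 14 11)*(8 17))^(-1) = (2 7 11 14 3 17 8)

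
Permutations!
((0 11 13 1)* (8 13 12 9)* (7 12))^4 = (0 9)(1 12)(7 13)(8 11)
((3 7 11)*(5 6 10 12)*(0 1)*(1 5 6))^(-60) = (12)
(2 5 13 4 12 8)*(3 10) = (2 5 13 4 12 8)(3 10) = [0, 1, 5, 10, 12, 13, 6, 7, 2, 9, 3, 11, 8, 4]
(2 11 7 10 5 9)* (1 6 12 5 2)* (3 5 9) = (1 6 12 9)(2 11 7 10)(3 5) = [0, 6, 11, 5, 4, 3, 12, 10, 8, 1, 2, 7, 9]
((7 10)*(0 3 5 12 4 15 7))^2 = ((0 3 5 12 4 15 7 10))^2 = (0 5 4 7)(3 12 15 10)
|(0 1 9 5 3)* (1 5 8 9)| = 6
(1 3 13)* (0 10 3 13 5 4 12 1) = [10, 13, 2, 5, 12, 4, 6, 7, 8, 9, 3, 11, 1, 0] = (0 10 3 5 4 12 1 13)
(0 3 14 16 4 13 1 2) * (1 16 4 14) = [3, 2, 0, 1, 13, 5, 6, 7, 8, 9, 10, 11, 12, 16, 4, 15, 14] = (0 3 1 2)(4 13 16 14)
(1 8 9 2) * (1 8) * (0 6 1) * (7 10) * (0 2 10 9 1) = (0 6)(1 2 8)(7 9 10) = [6, 2, 8, 3, 4, 5, 0, 9, 1, 10, 7]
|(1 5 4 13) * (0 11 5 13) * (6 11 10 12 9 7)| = 18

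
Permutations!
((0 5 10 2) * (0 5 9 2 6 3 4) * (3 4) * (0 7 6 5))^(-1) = (0 2 9)(4 6 7)(5 10)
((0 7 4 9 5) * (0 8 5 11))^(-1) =(0 11 9 4 7)(5 8)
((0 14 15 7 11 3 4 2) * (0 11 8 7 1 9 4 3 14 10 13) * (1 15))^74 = ((15)(0 10 13)(1 9 4 2 11 14)(7 8))^74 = (15)(0 13 10)(1 4 11)(2 14 9)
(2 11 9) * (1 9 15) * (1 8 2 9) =(2 11 15 8) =[0, 1, 11, 3, 4, 5, 6, 7, 2, 9, 10, 15, 12, 13, 14, 8]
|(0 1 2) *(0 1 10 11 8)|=|(0 10 11 8)(1 2)|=4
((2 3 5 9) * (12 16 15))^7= (2 9 5 3)(12 16 15)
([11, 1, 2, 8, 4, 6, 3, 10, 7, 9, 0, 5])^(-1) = [10, 1, 2, 6, 4, 11, 5, 8, 3, 9, 7, 0]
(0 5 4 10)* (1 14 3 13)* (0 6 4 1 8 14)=(0 5 1)(3 13 8 14)(4 10 6)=[5, 0, 2, 13, 10, 1, 4, 7, 14, 9, 6, 11, 12, 8, 3]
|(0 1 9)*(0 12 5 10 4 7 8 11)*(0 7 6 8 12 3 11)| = 12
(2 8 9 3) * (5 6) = (2 8 9 3)(5 6) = [0, 1, 8, 2, 4, 6, 5, 7, 9, 3]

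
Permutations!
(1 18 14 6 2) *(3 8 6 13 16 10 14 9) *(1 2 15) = (1 18 9 3 8 6 15)(10 14 13 16) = [0, 18, 2, 8, 4, 5, 15, 7, 6, 3, 14, 11, 12, 16, 13, 1, 10, 17, 9]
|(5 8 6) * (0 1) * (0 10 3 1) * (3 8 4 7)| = |(1 10 8 6 5 4 7 3)| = 8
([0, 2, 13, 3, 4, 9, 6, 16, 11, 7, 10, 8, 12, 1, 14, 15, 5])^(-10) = (1 13 2)(5 7)(9 16)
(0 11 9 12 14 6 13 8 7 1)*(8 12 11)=(0 8 7 1)(6 13 12 14)(9 11)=[8, 0, 2, 3, 4, 5, 13, 1, 7, 11, 10, 9, 14, 12, 6]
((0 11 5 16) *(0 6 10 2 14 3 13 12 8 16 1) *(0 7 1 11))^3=(1 7)(2 13 16)(3 8 10)(5 11)(6 14 12)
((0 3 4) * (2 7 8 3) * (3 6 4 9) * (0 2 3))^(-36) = ((0 3 9)(2 7 8 6 4))^(-36) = (9)(2 4 6 8 7)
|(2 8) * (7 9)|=2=|(2 8)(7 9)|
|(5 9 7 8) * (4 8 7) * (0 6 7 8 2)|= |(0 6 7 8 5 9 4 2)|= 8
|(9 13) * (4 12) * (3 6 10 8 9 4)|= |(3 6 10 8 9 13 4 12)|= 8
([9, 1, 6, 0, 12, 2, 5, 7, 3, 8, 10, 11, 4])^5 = (0 9 8 3)(2 5 6)(4 12)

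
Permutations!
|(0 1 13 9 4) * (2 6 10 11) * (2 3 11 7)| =|(0 1 13 9 4)(2 6 10 7)(3 11)| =20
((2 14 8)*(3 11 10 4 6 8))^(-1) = ((2 14 3 11 10 4 6 8))^(-1) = (2 8 6 4 10 11 3 14)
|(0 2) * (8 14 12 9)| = |(0 2)(8 14 12 9)| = 4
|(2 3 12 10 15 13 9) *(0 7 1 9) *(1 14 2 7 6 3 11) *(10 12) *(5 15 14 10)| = 42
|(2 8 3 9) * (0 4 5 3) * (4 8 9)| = |(0 8)(2 9)(3 4 5)| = 6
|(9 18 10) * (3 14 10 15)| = 6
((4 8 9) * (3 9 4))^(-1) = ((3 9)(4 8))^(-1) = (3 9)(4 8)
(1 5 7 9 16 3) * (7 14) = (1 5 14 7 9 16 3) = [0, 5, 2, 1, 4, 14, 6, 9, 8, 16, 10, 11, 12, 13, 7, 15, 3]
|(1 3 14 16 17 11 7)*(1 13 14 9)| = 6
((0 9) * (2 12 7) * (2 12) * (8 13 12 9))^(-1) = ((0 8 13 12 7 9))^(-1) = (0 9 7 12 13 8)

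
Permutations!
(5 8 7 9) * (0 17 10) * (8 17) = (0 8 7 9 5 17 10) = [8, 1, 2, 3, 4, 17, 6, 9, 7, 5, 0, 11, 12, 13, 14, 15, 16, 10]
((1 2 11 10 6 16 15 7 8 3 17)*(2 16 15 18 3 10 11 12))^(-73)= (1 18 17 16 3)(2 12)(6 7 10 15 8)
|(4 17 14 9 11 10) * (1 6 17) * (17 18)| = |(1 6 18 17 14 9 11 10 4)| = 9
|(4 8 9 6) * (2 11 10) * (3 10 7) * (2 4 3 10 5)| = |(2 11 7 10 4 8 9 6 3 5)| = 10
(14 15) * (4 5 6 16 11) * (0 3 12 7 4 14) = (0 3 12 7 4 5 6 16 11 14 15) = [3, 1, 2, 12, 5, 6, 16, 4, 8, 9, 10, 14, 7, 13, 15, 0, 11]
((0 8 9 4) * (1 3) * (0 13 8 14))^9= (0 14)(1 3)(4 13 8 9)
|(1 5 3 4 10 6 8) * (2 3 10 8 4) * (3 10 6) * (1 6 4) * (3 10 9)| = |(10)(1 5 4 8 6)(2 9 3)| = 15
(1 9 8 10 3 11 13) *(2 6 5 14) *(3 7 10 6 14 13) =[0, 9, 14, 11, 4, 13, 5, 10, 6, 8, 7, 3, 12, 1, 2] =(1 9 8 6 5 13)(2 14)(3 11)(7 10)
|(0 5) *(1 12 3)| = |(0 5)(1 12 3)| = 6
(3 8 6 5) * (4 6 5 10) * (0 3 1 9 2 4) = (0 3 8 5 1 9 2 4 6 10) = [3, 9, 4, 8, 6, 1, 10, 7, 5, 2, 0]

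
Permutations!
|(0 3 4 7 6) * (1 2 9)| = 15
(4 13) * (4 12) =[0, 1, 2, 3, 13, 5, 6, 7, 8, 9, 10, 11, 4, 12] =(4 13 12)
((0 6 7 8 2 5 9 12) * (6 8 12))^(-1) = (0 12 7 6 9 5 2 8)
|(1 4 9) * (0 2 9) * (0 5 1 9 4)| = |(9)(0 2 4 5 1)| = 5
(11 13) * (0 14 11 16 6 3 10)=(0 14 11 13 16 6 3 10)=[14, 1, 2, 10, 4, 5, 3, 7, 8, 9, 0, 13, 12, 16, 11, 15, 6]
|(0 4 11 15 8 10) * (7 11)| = |(0 4 7 11 15 8 10)| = 7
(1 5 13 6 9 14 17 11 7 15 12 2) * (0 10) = (0 10)(1 5 13 6 9 14 17 11 7 15 12 2) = [10, 5, 1, 3, 4, 13, 9, 15, 8, 14, 0, 7, 2, 6, 17, 12, 16, 11]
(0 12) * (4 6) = (0 12)(4 6) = [12, 1, 2, 3, 6, 5, 4, 7, 8, 9, 10, 11, 0]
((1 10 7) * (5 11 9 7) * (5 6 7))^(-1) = ((1 10 6 7)(5 11 9))^(-1) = (1 7 6 10)(5 9 11)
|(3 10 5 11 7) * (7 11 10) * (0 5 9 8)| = |(11)(0 5 10 9 8)(3 7)| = 10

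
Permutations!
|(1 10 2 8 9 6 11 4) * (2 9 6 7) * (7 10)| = |(1 7 2 8 6 11 4)(9 10)| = 14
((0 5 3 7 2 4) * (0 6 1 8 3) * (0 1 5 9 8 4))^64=(0 7 8)(2 3 9)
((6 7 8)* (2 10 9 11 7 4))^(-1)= (2 4 6 8 7 11 9 10)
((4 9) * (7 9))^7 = (4 7 9)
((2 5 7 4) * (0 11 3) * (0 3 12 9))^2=((0 11 12 9)(2 5 7 4))^2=(0 12)(2 7)(4 5)(9 11)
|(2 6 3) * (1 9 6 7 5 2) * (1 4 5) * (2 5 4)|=6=|(1 9 6 3 2 7)|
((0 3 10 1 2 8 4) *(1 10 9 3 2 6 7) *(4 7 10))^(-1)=((0 2 8 7 1 6 10 4)(3 9))^(-1)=(0 4 10 6 1 7 8 2)(3 9)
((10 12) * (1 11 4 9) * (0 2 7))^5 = (0 7 2)(1 11 4 9)(10 12)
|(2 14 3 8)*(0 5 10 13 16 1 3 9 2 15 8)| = 42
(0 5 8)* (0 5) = [0, 1, 2, 3, 4, 8, 6, 7, 5] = (5 8)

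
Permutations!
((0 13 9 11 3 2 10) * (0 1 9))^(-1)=(0 13)(1 10 2 3 11 9)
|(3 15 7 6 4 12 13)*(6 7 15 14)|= |(15)(3 14 6 4 12 13)|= 6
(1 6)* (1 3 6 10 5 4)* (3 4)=(1 10 5 3 6 4)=[0, 10, 2, 6, 1, 3, 4, 7, 8, 9, 5]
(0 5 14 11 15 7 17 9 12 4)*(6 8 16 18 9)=(0 5 14 11 15 7 17 6 8 16 18 9 12 4)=[5, 1, 2, 3, 0, 14, 8, 17, 16, 12, 10, 15, 4, 13, 11, 7, 18, 6, 9]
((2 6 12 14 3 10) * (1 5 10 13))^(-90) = (14)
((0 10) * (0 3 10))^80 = (10)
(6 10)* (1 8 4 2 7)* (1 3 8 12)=(1 12)(2 7 3 8 4)(6 10)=[0, 12, 7, 8, 2, 5, 10, 3, 4, 9, 6, 11, 1]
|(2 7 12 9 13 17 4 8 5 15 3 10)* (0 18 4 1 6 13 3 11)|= 84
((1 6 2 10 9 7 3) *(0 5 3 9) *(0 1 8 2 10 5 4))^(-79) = (0 4)(1 10 6)(2 5 3 8)(7 9)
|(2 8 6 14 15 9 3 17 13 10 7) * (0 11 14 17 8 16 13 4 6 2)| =12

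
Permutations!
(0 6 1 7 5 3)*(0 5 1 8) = (0 6 8)(1 7)(3 5) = [6, 7, 2, 5, 4, 3, 8, 1, 0]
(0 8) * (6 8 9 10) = (0 9 10 6 8) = [9, 1, 2, 3, 4, 5, 8, 7, 0, 10, 6]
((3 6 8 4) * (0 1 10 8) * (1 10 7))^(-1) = ((0 10 8 4 3 6)(1 7))^(-1) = (0 6 3 4 8 10)(1 7)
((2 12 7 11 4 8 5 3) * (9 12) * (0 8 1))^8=(0 11 9 5 1 7 2 8 4 12 3)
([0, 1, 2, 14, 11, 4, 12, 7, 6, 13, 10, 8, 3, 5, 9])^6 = (3 11 9 6 5)(4 14 8 13 12)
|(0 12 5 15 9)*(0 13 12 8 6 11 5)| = 9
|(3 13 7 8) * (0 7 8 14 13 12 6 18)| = |(0 7 14 13 8 3 12 6 18)| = 9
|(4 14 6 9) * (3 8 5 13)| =4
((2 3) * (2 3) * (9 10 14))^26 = (9 14 10) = ((9 10 14))^26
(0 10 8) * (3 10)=(0 3 10 8)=[3, 1, 2, 10, 4, 5, 6, 7, 0, 9, 8]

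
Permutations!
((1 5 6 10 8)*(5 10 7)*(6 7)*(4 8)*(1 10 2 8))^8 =(1 10 2 4 8)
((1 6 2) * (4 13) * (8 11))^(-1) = ((1 6 2)(4 13)(8 11))^(-1) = (1 2 6)(4 13)(8 11)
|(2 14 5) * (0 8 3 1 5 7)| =8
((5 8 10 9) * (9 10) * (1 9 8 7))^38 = ((10)(1 9 5 7))^38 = (10)(1 5)(7 9)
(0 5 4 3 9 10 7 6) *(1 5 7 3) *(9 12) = (0 7 6)(1 5 4)(3 12 9 10) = [7, 5, 2, 12, 1, 4, 0, 6, 8, 10, 3, 11, 9]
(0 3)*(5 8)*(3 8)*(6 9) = (0 8 5 3)(6 9) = [8, 1, 2, 0, 4, 3, 9, 7, 5, 6]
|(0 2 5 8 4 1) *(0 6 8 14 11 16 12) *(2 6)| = |(0 6 8 4 1 2 5 14 11 16 12)| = 11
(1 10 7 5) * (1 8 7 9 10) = (5 8 7)(9 10) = [0, 1, 2, 3, 4, 8, 6, 5, 7, 10, 9]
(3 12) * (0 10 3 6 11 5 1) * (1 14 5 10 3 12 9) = (0 3 9 1)(5 14)(6 11 10 12) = [3, 0, 2, 9, 4, 14, 11, 7, 8, 1, 12, 10, 6, 13, 5]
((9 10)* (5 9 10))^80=((10)(5 9))^80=(10)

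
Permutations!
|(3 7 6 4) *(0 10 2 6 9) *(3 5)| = 9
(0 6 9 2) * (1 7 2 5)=(0 6 9 5 1 7 2)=[6, 7, 0, 3, 4, 1, 9, 2, 8, 5]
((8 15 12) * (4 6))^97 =((4 6)(8 15 12))^97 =(4 6)(8 15 12)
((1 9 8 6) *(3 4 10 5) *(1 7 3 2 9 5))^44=(1 8 4 2 7)(3 5 6 10 9)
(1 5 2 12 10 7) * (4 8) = (1 5 2 12 10 7)(4 8) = [0, 5, 12, 3, 8, 2, 6, 1, 4, 9, 7, 11, 10]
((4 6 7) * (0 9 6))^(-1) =((0 9 6 7 4))^(-1) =(0 4 7 6 9)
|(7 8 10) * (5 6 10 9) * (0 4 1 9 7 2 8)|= 10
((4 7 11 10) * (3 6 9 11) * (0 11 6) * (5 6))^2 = ((0 11 10 4 7 3)(5 6 9))^2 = (0 10 7)(3 11 4)(5 9 6)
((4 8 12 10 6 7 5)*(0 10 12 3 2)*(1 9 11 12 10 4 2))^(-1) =((0 4 8 3 1 9 11 12 10 6 7 5 2))^(-1) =(0 2 5 7 6 10 12 11 9 1 3 8 4)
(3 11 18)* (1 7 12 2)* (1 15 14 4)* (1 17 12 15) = [0, 7, 1, 11, 17, 5, 6, 15, 8, 9, 10, 18, 2, 13, 4, 14, 16, 12, 3] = (1 7 15 14 4 17 12 2)(3 11 18)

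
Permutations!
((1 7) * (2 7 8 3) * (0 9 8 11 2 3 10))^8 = (11)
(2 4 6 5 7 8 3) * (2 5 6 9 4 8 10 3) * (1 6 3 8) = (1 6 3 5 7 10 8 2)(4 9) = [0, 6, 1, 5, 9, 7, 3, 10, 2, 4, 8]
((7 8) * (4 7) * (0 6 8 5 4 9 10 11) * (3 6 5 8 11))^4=(0 8 6 4 10)(3 5 9 11 7)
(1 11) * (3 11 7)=(1 7 3 11)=[0, 7, 2, 11, 4, 5, 6, 3, 8, 9, 10, 1]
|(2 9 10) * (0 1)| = |(0 1)(2 9 10)| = 6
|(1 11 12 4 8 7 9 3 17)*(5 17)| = 10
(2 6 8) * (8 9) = [0, 1, 6, 3, 4, 5, 9, 7, 2, 8] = (2 6 9 8)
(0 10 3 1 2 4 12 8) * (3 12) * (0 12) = (0 10)(1 2 4 3)(8 12) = [10, 2, 4, 1, 3, 5, 6, 7, 12, 9, 0, 11, 8]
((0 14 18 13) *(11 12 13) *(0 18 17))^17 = ((0 14 17)(11 12 13 18))^17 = (0 17 14)(11 12 13 18)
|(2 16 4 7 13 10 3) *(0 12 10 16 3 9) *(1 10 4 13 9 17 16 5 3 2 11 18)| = 45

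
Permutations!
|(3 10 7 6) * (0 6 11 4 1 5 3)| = |(0 6)(1 5 3 10 7 11 4)| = 14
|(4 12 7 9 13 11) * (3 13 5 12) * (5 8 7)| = |(3 13 11 4)(5 12)(7 9 8)| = 12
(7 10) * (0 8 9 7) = [8, 1, 2, 3, 4, 5, 6, 10, 9, 7, 0] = (0 8 9 7 10)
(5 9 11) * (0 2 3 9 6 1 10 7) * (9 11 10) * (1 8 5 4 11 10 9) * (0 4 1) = (0 2 3 10 7 4 11 1)(5 6 8) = [2, 0, 3, 10, 11, 6, 8, 4, 5, 9, 7, 1]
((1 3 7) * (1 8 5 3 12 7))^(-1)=(1 3 5 8 7 12)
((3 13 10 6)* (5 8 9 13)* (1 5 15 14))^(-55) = (1 10)(3 8)(5 6)(9 15)(13 14)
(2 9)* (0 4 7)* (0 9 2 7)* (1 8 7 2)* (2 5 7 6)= (0 4)(1 8 6 2)(5 7 9)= [4, 8, 1, 3, 0, 7, 2, 9, 6, 5]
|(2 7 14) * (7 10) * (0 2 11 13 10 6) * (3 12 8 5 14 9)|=30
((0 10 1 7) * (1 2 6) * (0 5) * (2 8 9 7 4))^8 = ((0 10 8 9 7 5)(1 4 2 6))^8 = (0 8 7)(5 10 9)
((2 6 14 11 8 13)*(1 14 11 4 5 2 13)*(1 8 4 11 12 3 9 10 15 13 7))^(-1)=((1 14 11 4 5 2 6 12 3 9 10 15 13 7))^(-1)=(1 7 13 15 10 9 3 12 6 2 5 4 11 14)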